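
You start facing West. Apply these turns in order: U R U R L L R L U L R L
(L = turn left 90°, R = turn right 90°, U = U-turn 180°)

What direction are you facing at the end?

Start: West
  U (U-turn (180°)) -> East
  R (right (90° clockwise)) -> South
  U (U-turn (180°)) -> North
  R (right (90° clockwise)) -> East
  L (left (90° counter-clockwise)) -> North
  L (left (90° counter-clockwise)) -> West
  R (right (90° clockwise)) -> North
  L (left (90° counter-clockwise)) -> West
  U (U-turn (180°)) -> East
  L (left (90° counter-clockwise)) -> North
  R (right (90° clockwise)) -> East
  L (left (90° counter-clockwise)) -> North
Final: North

Answer: Final heading: North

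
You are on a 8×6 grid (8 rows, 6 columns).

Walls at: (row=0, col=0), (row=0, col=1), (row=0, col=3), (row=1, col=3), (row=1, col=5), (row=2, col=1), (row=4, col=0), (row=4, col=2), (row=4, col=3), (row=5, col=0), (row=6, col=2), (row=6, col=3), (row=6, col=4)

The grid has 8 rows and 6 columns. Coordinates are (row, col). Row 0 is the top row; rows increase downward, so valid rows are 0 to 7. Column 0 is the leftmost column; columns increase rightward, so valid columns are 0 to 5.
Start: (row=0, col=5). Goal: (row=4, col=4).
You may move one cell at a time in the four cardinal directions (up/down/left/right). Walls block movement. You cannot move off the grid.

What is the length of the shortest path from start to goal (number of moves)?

BFS from (row=0, col=5) until reaching (row=4, col=4):
  Distance 0: (row=0, col=5)
  Distance 1: (row=0, col=4)
  Distance 2: (row=1, col=4)
  Distance 3: (row=2, col=4)
  Distance 4: (row=2, col=3), (row=2, col=5), (row=3, col=4)
  Distance 5: (row=2, col=2), (row=3, col=3), (row=3, col=5), (row=4, col=4)  <- goal reached here
One shortest path (5 moves): (row=0, col=5) -> (row=0, col=4) -> (row=1, col=4) -> (row=2, col=4) -> (row=3, col=4) -> (row=4, col=4)

Answer: Shortest path length: 5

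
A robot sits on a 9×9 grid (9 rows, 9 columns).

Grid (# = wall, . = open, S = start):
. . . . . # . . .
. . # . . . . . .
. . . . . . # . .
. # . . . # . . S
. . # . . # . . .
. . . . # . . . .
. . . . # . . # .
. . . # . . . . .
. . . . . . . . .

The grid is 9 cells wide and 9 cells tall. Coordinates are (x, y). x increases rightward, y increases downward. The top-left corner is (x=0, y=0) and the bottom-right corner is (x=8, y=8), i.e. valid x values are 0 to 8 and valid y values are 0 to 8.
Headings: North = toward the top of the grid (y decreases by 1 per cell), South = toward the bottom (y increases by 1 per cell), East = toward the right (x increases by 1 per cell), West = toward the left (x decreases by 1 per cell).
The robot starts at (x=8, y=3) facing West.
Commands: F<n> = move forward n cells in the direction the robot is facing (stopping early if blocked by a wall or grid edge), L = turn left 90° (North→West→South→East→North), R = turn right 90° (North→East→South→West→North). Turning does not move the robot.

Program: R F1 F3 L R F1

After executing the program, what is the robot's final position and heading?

Start: (x=8, y=3), facing West
  R: turn right, now facing North
  F1: move forward 1, now at (x=8, y=2)
  F3: move forward 2/3 (blocked), now at (x=8, y=0)
  L: turn left, now facing West
  R: turn right, now facing North
  F1: move forward 0/1 (blocked), now at (x=8, y=0)
Final: (x=8, y=0), facing North

Answer: Final position: (x=8, y=0), facing North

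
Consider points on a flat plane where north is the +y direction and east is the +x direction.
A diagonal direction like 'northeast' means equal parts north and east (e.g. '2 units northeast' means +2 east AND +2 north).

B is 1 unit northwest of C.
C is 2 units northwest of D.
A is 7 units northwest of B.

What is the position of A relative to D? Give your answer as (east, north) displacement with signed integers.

Place D at the origin (east=0, north=0).
  C is 2 units northwest of D: delta (east=-2, north=+2); C at (east=-2, north=2).
  B is 1 unit northwest of C: delta (east=-1, north=+1); B at (east=-3, north=3).
  A is 7 units northwest of B: delta (east=-7, north=+7); A at (east=-10, north=10).
Therefore A relative to D: (east=-10, north=10).

Answer: A is at (east=-10, north=10) relative to D.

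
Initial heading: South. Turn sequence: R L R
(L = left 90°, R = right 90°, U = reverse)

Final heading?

Start: South
  R (right (90° clockwise)) -> West
  L (left (90° counter-clockwise)) -> South
  R (right (90° clockwise)) -> West
Final: West

Answer: Final heading: West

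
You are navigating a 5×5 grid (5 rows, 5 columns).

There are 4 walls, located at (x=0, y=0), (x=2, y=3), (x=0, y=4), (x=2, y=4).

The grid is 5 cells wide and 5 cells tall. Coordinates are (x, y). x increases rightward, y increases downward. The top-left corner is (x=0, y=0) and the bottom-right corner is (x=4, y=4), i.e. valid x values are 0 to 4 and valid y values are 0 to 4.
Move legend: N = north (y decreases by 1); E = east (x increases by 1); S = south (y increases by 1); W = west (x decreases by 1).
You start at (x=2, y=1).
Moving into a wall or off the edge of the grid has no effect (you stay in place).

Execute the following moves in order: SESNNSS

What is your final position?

Answer: Final position: (x=3, y=3)

Derivation:
Start: (x=2, y=1)
  S (south): (x=2, y=1) -> (x=2, y=2)
  E (east): (x=2, y=2) -> (x=3, y=2)
  S (south): (x=3, y=2) -> (x=3, y=3)
  N (north): (x=3, y=3) -> (x=3, y=2)
  N (north): (x=3, y=2) -> (x=3, y=1)
  S (south): (x=3, y=1) -> (x=3, y=2)
  S (south): (x=3, y=2) -> (x=3, y=3)
Final: (x=3, y=3)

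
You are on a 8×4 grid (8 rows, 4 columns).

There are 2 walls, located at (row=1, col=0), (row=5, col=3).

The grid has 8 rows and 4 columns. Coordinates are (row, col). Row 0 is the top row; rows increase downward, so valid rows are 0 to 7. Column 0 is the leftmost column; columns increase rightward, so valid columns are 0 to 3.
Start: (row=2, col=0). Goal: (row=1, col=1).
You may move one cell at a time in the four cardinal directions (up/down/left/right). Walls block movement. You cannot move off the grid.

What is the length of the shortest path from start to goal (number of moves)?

Answer: Shortest path length: 2

Derivation:
BFS from (row=2, col=0) until reaching (row=1, col=1):
  Distance 0: (row=2, col=0)
  Distance 1: (row=2, col=1), (row=3, col=0)
  Distance 2: (row=1, col=1), (row=2, col=2), (row=3, col=1), (row=4, col=0)  <- goal reached here
One shortest path (2 moves): (row=2, col=0) -> (row=2, col=1) -> (row=1, col=1)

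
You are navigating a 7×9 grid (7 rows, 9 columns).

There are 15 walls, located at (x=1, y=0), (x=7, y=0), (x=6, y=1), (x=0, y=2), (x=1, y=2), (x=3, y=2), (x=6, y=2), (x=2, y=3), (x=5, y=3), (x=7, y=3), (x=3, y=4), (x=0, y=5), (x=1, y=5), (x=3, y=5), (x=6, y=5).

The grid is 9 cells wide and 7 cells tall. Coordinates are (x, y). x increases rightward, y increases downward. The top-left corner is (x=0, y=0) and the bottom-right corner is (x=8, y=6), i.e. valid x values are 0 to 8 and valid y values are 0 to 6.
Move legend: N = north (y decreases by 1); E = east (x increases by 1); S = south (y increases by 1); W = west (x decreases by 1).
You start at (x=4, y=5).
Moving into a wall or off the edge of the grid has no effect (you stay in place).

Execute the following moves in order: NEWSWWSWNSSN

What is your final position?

Answer: Final position: (x=3, y=6)

Derivation:
Start: (x=4, y=5)
  N (north): (x=4, y=5) -> (x=4, y=4)
  E (east): (x=4, y=4) -> (x=5, y=4)
  W (west): (x=5, y=4) -> (x=4, y=4)
  S (south): (x=4, y=4) -> (x=4, y=5)
  W (west): blocked, stay at (x=4, y=5)
  W (west): blocked, stay at (x=4, y=5)
  S (south): (x=4, y=5) -> (x=4, y=6)
  W (west): (x=4, y=6) -> (x=3, y=6)
  N (north): blocked, stay at (x=3, y=6)
  S (south): blocked, stay at (x=3, y=6)
  S (south): blocked, stay at (x=3, y=6)
  N (north): blocked, stay at (x=3, y=6)
Final: (x=3, y=6)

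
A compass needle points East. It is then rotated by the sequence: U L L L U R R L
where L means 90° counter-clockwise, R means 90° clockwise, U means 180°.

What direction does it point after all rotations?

Start: East
  U (U-turn (180°)) -> West
  L (left (90° counter-clockwise)) -> South
  L (left (90° counter-clockwise)) -> East
  L (left (90° counter-clockwise)) -> North
  U (U-turn (180°)) -> South
  R (right (90° clockwise)) -> West
  R (right (90° clockwise)) -> North
  L (left (90° counter-clockwise)) -> West
Final: West

Answer: Final heading: West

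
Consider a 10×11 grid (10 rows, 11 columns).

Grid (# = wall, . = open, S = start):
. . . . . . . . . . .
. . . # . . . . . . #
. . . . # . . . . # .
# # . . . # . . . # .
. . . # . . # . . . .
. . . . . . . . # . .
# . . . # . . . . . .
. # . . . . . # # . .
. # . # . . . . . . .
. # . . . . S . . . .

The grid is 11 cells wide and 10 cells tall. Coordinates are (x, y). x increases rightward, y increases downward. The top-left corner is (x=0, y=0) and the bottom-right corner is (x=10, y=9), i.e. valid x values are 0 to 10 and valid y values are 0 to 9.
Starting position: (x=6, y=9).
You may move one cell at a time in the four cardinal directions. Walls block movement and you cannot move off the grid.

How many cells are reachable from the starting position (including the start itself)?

BFS flood-fill from (x=6, y=9):
  Distance 0: (x=6, y=9)
  Distance 1: (x=6, y=8), (x=5, y=9), (x=7, y=9)
  Distance 2: (x=6, y=7), (x=5, y=8), (x=7, y=8), (x=4, y=9), (x=8, y=9)
  Distance 3: (x=6, y=6), (x=5, y=7), (x=4, y=8), (x=8, y=8), (x=3, y=9), (x=9, y=9)
  Distance 4: (x=6, y=5), (x=5, y=6), (x=7, y=6), (x=4, y=7), (x=9, y=8), (x=2, y=9), (x=10, y=9)
  Distance 5: (x=5, y=5), (x=7, y=5), (x=8, y=6), (x=3, y=7), (x=9, y=7), (x=2, y=8), (x=10, y=8)
  Distance 6: (x=5, y=4), (x=7, y=4), (x=4, y=5), (x=3, y=6), (x=9, y=6), (x=2, y=7), (x=10, y=7)
  Distance 7: (x=7, y=3), (x=4, y=4), (x=8, y=4), (x=3, y=5), (x=9, y=5), (x=2, y=6), (x=10, y=6)
  Distance 8: (x=7, y=2), (x=4, y=3), (x=6, y=3), (x=8, y=3), (x=9, y=4), (x=2, y=5), (x=10, y=5), (x=1, y=6)
  Distance 9: (x=7, y=1), (x=6, y=2), (x=8, y=2), (x=3, y=3), (x=2, y=4), (x=10, y=4), (x=1, y=5)
  Distance 10: (x=7, y=0), (x=6, y=1), (x=8, y=1), (x=3, y=2), (x=5, y=2), (x=2, y=3), (x=10, y=3), (x=1, y=4), (x=0, y=5)
  Distance 11: (x=6, y=0), (x=8, y=0), (x=5, y=1), (x=9, y=1), (x=2, y=2), (x=10, y=2), (x=0, y=4)
  Distance 12: (x=5, y=0), (x=9, y=0), (x=2, y=1), (x=4, y=1), (x=1, y=2)
  Distance 13: (x=2, y=0), (x=4, y=0), (x=10, y=0), (x=1, y=1), (x=0, y=2)
  Distance 14: (x=1, y=0), (x=3, y=0), (x=0, y=1)
  Distance 15: (x=0, y=0)
Total reachable: 88 (grid has 91 open cells total)

Answer: Reachable cells: 88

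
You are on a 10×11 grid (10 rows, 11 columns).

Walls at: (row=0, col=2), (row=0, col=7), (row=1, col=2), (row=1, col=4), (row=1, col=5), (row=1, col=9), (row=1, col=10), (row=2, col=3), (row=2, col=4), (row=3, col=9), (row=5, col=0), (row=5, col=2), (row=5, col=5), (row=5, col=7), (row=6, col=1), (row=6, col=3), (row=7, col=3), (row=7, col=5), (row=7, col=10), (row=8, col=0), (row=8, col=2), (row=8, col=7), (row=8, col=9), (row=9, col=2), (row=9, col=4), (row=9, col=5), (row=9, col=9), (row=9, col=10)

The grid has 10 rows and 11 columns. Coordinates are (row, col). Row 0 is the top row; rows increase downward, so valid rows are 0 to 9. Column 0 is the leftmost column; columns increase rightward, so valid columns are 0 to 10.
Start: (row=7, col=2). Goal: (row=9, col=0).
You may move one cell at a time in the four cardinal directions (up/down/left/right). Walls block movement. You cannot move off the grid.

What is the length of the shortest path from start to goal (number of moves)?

Answer: Shortest path length: 4

Derivation:
BFS from (row=7, col=2) until reaching (row=9, col=0):
  Distance 0: (row=7, col=2)
  Distance 1: (row=6, col=2), (row=7, col=1)
  Distance 2: (row=7, col=0), (row=8, col=1)
  Distance 3: (row=6, col=0), (row=9, col=1)
  Distance 4: (row=9, col=0)  <- goal reached here
One shortest path (4 moves): (row=7, col=2) -> (row=7, col=1) -> (row=8, col=1) -> (row=9, col=1) -> (row=9, col=0)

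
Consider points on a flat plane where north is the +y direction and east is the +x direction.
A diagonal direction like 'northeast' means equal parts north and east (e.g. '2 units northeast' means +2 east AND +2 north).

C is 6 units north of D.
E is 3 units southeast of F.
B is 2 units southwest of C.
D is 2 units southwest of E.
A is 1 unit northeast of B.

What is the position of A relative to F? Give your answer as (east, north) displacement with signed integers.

Answer: A is at (east=0, north=0) relative to F.

Derivation:
Place F at the origin (east=0, north=0).
  E is 3 units southeast of F: delta (east=+3, north=-3); E at (east=3, north=-3).
  D is 2 units southwest of E: delta (east=-2, north=-2); D at (east=1, north=-5).
  C is 6 units north of D: delta (east=+0, north=+6); C at (east=1, north=1).
  B is 2 units southwest of C: delta (east=-2, north=-2); B at (east=-1, north=-1).
  A is 1 unit northeast of B: delta (east=+1, north=+1); A at (east=0, north=0).
Therefore A relative to F: (east=0, north=0).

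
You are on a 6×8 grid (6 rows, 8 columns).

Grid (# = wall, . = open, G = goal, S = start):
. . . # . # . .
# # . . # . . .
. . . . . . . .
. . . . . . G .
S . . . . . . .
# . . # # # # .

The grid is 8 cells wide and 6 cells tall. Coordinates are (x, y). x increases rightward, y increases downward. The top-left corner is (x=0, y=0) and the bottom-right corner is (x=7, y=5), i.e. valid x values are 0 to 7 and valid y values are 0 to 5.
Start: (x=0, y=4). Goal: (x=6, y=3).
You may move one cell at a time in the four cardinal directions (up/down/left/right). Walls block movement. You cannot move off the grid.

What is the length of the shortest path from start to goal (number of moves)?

Answer: Shortest path length: 7

Derivation:
BFS from (x=0, y=4) until reaching (x=6, y=3):
  Distance 0: (x=0, y=4)
  Distance 1: (x=0, y=3), (x=1, y=4)
  Distance 2: (x=0, y=2), (x=1, y=3), (x=2, y=4), (x=1, y=5)
  Distance 3: (x=1, y=2), (x=2, y=3), (x=3, y=4), (x=2, y=5)
  Distance 4: (x=2, y=2), (x=3, y=3), (x=4, y=4)
  Distance 5: (x=2, y=1), (x=3, y=2), (x=4, y=3), (x=5, y=4)
  Distance 6: (x=2, y=0), (x=3, y=1), (x=4, y=2), (x=5, y=3), (x=6, y=4)
  Distance 7: (x=1, y=0), (x=5, y=2), (x=6, y=3), (x=7, y=4)  <- goal reached here
One shortest path (7 moves): (x=0, y=4) -> (x=1, y=4) -> (x=2, y=4) -> (x=3, y=4) -> (x=4, y=4) -> (x=5, y=4) -> (x=6, y=4) -> (x=6, y=3)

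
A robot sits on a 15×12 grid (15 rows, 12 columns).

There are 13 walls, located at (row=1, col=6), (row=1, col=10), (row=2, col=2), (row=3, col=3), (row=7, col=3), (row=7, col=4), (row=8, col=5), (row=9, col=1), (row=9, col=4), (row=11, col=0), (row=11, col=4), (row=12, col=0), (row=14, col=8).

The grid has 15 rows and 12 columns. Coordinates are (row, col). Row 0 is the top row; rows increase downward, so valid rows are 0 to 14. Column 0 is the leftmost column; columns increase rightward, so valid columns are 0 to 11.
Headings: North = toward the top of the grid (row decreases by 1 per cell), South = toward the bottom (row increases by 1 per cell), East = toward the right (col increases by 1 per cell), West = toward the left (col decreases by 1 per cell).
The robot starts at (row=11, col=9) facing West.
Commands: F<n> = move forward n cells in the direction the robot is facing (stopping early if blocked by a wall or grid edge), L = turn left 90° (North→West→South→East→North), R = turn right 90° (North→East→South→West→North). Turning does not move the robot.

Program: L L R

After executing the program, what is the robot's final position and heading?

Start: (row=11, col=9), facing West
  L: turn left, now facing South
  L: turn left, now facing East
  R: turn right, now facing South
Final: (row=11, col=9), facing South

Answer: Final position: (row=11, col=9), facing South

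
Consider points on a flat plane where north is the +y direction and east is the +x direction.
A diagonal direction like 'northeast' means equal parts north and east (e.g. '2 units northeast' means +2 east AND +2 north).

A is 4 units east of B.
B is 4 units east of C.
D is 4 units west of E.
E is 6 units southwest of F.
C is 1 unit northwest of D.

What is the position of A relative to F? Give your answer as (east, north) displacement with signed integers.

Answer: A is at (east=-3, north=-5) relative to F.

Derivation:
Place F at the origin (east=0, north=0).
  E is 6 units southwest of F: delta (east=-6, north=-6); E at (east=-6, north=-6).
  D is 4 units west of E: delta (east=-4, north=+0); D at (east=-10, north=-6).
  C is 1 unit northwest of D: delta (east=-1, north=+1); C at (east=-11, north=-5).
  B is 4 units east of C: delta (east=+4, north=+0); B at (east=-7, north=-5).
  A is 4 units east of B: delta (east=+4, north=+0); A at (east=-3, north=-5).
Therefore A relative to F: (east=-3, north=-5).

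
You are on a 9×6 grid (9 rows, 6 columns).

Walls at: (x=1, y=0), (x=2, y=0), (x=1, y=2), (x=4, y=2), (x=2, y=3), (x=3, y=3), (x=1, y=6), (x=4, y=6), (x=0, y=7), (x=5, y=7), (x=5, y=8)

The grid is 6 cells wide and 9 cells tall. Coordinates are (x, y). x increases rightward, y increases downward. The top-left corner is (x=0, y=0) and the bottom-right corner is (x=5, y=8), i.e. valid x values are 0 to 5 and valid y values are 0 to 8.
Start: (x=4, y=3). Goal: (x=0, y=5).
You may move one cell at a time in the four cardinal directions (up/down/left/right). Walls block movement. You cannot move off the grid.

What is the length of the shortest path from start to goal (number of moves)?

BFS from (x=4, y=3) until reaching (x=0, y=5):
  Distance 0: (x=4, y=3)
  Distance 1: (x=5, y=3), (x=4, y=4)
  Distance 2: (x=5, y=2), (x=3, y=4), (x=5, y=4), (x=4, y=5)
  Distance 3: (x=5, y=1), (x=2, y=4), (x=3, y=5), (x=5, y=5)
  Distance 4: (x=5, y=0), (x=4, y=1), (x=1, y=4), (x=2, y=5), (x=3, y=6), (x=5, y=6)
  Distance 5: (x=4, y=0), (x=3, y=1), (x=1, y=3), (x=0, y=4), (x=1, y=5), (x=2, y=6), (x=3, y=7)
  Distance 6: (x=3, y=0), (x=2, y=1), (x=3, y=2), (x=0, y=3), (x=0, y=5), (x=2, y=7), (x=4, y=7), (x=3, y=8)  <- goal reached here
One shortest path (6 moves): (x=4, y=3) -> (x=4, y=4) -> (x=3, y=4) -> (x=2, y=4) -> (x=1, y=4) -> (x=0, y=4) -> (x=0, y=5)

Answer: Shortest path length: 6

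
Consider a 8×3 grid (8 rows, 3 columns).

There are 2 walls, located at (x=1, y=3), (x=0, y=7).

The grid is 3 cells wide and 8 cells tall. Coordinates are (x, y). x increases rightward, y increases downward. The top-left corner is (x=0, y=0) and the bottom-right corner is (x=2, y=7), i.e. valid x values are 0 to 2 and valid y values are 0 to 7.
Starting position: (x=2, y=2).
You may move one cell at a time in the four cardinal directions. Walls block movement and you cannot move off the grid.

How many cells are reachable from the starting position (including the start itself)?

BFS flood-fill from (x=2, y=2):
  Distance 0: (x=2, y=2)
  Distance 1: (x=2, y=1), (x=1, y=2), (x=2, y=3)
  Distance 2: (x=2, y=0), (x=1, y=1), (x=0, y=2), (x=2, y=4)
  Distance 3: (x=1, y=0), (x=0, y=1), (x=0, y=3), (x=1, y=4), (x=2, y=5)
  Distance 4: (x=0, y=0), (x=0, y=4), (x=1, y=5), (x=2, y=6)
  Distance 5: (x=0, y=5), (x=1, y=6), (x=2, y=7)
  Distance 6: (x=0, y=6), (x=1, y=7)
Total reachable: 22 (grid has 22 open cells total)

Answer: Reachable cells: 22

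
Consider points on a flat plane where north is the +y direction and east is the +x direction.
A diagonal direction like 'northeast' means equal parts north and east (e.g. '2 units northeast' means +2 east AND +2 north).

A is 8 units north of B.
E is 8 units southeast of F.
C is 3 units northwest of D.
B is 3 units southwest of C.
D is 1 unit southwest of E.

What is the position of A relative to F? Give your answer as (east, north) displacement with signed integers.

Place F at the origin (east=0, north=0).
  E is 8 units southeast of F: delta (east=+8, north=-8); E at (east=8, north=-8).
  D is 1 unit southwest of E: delta (east=-1, north=-1); D at (east=7, north=-9).
  C is 3 units northwest of D: delta (east=-3, north=+3); C at (east=4, north=-6).
  B is 3 units southwest of C: delta (east=-3, north=-3); B at (east=1, north=-9).
  A is 8 units north of B: delta (east=+0, north=+8); A at (east=1, north=-1).
Therefore A relative to F: (east=1, north=-1).

Answer: A is at (east=1, north=-1) relative to F.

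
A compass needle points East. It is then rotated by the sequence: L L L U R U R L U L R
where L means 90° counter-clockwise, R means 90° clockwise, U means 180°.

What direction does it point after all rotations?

Answer: Final heading: East

Derivation:
Start: East
  L (left (90° counter-clockwise)) -> North
  L (left (90° counter-clockwise)) -> West
  L (left (90° counter-clockwise)) -> South
  U (U-turn (180°)) -> North
  R (right (90° clockwise)) -> East
  U (U-turn (180°)) -> West
  R (right (90° clockwise)) -> North
  L (left (90° counter-clockwise)) -> West
  U (U-turn (180°)) -> East
  L (left (90° counter-clockwise)) -> North
  R (right (90° clockwise)) -> East
Final: East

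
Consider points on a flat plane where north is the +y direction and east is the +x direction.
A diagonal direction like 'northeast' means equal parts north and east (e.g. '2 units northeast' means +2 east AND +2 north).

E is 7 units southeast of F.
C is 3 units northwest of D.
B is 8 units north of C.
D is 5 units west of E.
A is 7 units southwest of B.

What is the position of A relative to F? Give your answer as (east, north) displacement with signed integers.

Answer: A is at (east=-8, north=-3) relative to F.

Derivation:
Place F at the origin (east=0, north=0).
  E is 7 units southeast of F: delta (east=+7, north=-7); E at (east=7, north=-7).
  D is 5 units west of E: delta (east=-5, north=+0); D at (east=2, north=-7).
  C is 3 units northwest of D: delta (east=-3, north=+3); C at (east=-1, north=-4).
  B is 8 units north of C: delta (east=+0, north=+8); B at (east=-1, north=4).
  A is 7 units southwest of B: delta (east=-7, north=-7); A at (east=-8, north=-3).
Therefore A relative to F: (east=-8, north=-3).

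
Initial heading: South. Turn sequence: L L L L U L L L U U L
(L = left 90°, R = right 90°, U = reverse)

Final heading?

Start: South
  L (left (90° counter-clockwise)) -> East
  L (left (90° counter-clockwise)) -> North
  L (left (90° counter-clockwise)) -> West
  L (left (90° counter-clockwise)) -> South
  U (U-turn (180°)) -> North
  L (left (90° counter-clockwise)) -> West
  L (left (90° counter-clockwise)) -> South
  L (left (90° counter-clockwise)) -> East
  U (U-turn (180°)) -> West
  U (U-turn (180°)) -> East
  L (left (90° counter-clockwise)) -> North
Final: North

Answer: Final heading: North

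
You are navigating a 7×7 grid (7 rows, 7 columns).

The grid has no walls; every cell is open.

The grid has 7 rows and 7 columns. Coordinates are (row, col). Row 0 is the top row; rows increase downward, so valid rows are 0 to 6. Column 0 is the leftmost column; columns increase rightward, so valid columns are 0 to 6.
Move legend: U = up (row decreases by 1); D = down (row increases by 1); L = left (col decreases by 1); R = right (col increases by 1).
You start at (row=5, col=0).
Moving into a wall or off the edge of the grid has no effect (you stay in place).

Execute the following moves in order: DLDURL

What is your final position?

Start: (row=5, col=0)
  D (down): (row=5, col=0) -> (row=6, col=0)
  L (left): blocked, stay at (row=6, col=0)
  D (down): blocked, stay at (row=6, col=0)
  U (up): (row=6, col=0) -> (row=5, col=0)
  R (right): (row=5, col=0) -> (row=5, col=1)
  L (left): (row=5, col=1) -> (row=5, col=0)
Final: (row=5, col=0)

Answer: Final position: (row=5, col=0)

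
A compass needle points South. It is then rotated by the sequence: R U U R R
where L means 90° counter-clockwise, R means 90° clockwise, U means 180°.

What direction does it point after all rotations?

Start: South
  R (right (90° clockwise)) -> West
  U (U-turn (180°)) -> East
  U (U-turn (180°)) -> West
  R (right (90° clockwise)) -> North
  R (right (90° clockwise)) -> East
Final: East

Answer: Final heading: East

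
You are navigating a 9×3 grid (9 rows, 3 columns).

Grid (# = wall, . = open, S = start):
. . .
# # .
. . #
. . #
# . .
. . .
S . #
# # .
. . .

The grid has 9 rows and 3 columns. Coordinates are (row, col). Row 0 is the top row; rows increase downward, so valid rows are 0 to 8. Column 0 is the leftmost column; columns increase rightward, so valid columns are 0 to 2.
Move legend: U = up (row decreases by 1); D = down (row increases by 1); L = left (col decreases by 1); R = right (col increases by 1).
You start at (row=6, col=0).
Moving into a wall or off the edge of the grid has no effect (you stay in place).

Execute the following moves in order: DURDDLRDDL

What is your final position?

Answer: Final position: (row=6, col=0)

Derivation:
Start: (row=6, col=0)
  D (down): blocked, stay at (row=6, col=0)
  U (up): (row=6, col=0) -> (row=5, col=0)
  R (right): (row=5, col=0) -> (row=5, col=1)
  D (down): (row=5, col=1) -> (row=6, col=1)
  D (down): blocked, stay at (row=6, col=1)
  L (left): (row=6, col=1) -> (row=6, col=0)
  R (right): (row=6, col=0) -> (row=6, col=1)
  D (down): blocked, stay at (row=6, col=1)
  D (down): blocked, stay at (row=6, col=1)
  L (left): (row=6, col=1) -> (row=6, col=0)
Final: (row=6, col=0)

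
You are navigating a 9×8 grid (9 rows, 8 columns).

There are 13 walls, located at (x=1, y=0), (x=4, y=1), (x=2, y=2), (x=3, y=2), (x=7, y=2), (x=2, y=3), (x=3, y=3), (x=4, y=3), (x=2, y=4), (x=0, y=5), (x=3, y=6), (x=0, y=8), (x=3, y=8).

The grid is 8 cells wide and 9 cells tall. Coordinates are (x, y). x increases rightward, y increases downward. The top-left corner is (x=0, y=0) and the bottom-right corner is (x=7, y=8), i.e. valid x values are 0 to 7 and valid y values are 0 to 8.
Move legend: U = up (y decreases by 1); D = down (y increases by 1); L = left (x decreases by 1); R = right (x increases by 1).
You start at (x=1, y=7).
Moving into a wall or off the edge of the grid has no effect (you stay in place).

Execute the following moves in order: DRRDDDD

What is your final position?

Start: (x=1, y=7)
  D (down): (x=1, y=7) -> (x=1, y=8)
  R (right): (x=1, y=8) -> (x=2, y=8)
  R (right): blocked, stay at (x=2, y=8)
  [×4]D (down): blocked, stay at (x=2, y=8)
Final: (x=2, y=8)

Answer: Final position: (x=2, y=8)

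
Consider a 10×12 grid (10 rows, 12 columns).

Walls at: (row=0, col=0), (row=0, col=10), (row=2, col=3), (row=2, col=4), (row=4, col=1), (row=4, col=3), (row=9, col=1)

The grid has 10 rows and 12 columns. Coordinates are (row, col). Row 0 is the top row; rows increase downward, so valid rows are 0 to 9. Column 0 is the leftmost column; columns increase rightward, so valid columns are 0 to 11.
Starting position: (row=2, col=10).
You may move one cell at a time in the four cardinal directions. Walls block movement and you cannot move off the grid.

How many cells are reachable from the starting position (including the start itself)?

Answer: Reachable cells: 113

Derivation:
BFS flood-fill from (row=2, col=10):
  Distance 0: (row=2, col=10)
  Distance 1: (row=1, col=10), (row=2, col=9), (row=2, col=11), (row=3, col=10)
  Distance 2: (row=1, col=9), (row=1, col=11), (row=2, col=8), (row=3, col=9), (row=3, col=11), (row=4, col=10)
  Distance 3: (row=0, col=9), (row=0, col=11), (row=1, col=8), (row=2, col=7), (row=3, col=8), (row=4, col=9), (row=4, col=11), (row=5, col=10)
  Distance 4: (row=0, col=8), (row=1, col=7), (row=2, col=6), (row=3, col=7), (row=4, col=8), (row=5, col=9), (row=5, col=11), (row=6, col=10)
  Distance 5: (row=0, col=7), (row=1, col=6), (row=2, col=5), (row=3, col=6), (row=4, col=7), (row=5, col=8), (row=6, col=9), (row=6, col=11), (row=7, col=10)
  Distance 6: (row=0, col=6), (row=1, col=5), (row=3, col=5), (row=4, col=6), (row=5, col=7), (row=6, col=8), (row=7, col=9), (row=7, col=11), (row=8, col=10)
  Distance 7: (row=0, col=5), (row=1, col=4), (row=3, col=4), (row=4, col=5), (row=5, col=6), (row=6, col=7), (row=7, col=8), (row=8, col=9), (row=8, col=11), (row=9, col=10)
  Distance 8: (row=0, col=4), (row=1, col=3), (row=3, col=3), (row=4, col=4), (row=5, col=5), (row=6, col=6), (row=7, col=7), (row=8, col=8), (row=9, col=9), (row=9, col=11)
  Distance 9: (row=0, col=3), (row=1, col=2), (row=3, col=2), (row=5, col=4), (row=6, col=5), (row=7, col=6), (row=8, col=7), (row=9, col=8)
  Distance 10: (row=0, col=2), (row=1, col=1), (row=2, col=2), (row=3, col=1), (row=4, col=2), (row=5, col=3), (row=6, col=4), (row=7, col=5), (row=8, col=6), (row=9, col=7)
  Distance 11: (row=0, col=1), (row=1, col=0), (row=2, col=1), (row=3, col=0), (row=5, col=2), (row=6, col=3), (row=7, col=4), (row=8, col=5), (row=9, col=6)
  Distance 12: (row=2, col=0), (row=4, col=0), (row=5, col=1), (row=6, col=2), (row=7, col=3), (row=8, col=4), (row=9, col=5)
  Distance 13: (row=5, col=0), (row=6, col=1), (row=7, col=2), (row=8, col=3), (row=9, col=4)
  Distance 14: (row=6, col=0), (row=7, col=1), (row=8, col=2), (row=9, col=3)
  Distance 15: (row=7, col=0), (row=8, col=1), (row=9, col=2)
  Distance 16: (row=8, col=0)
  Distance 17: (row=9, col=0)
Total reachable: 113 (grid has 113 open cells total)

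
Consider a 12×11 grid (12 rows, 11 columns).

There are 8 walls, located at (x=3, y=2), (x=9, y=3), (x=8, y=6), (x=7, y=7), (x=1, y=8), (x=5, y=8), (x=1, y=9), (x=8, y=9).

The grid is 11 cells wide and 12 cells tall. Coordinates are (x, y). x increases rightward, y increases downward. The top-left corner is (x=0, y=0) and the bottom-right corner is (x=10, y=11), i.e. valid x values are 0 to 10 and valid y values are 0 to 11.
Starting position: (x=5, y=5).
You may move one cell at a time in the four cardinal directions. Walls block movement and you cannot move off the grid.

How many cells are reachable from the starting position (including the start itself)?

BFS flood-fill from (x=5, y=5):
  Distance 0: (x=5, y=5)
  Distance 1: (x=5, y=4), (x=4, y=5), (x=6, y=5), (x=5, y=6)
  Distance 2: (x=5, y=3), (x=4, y=4), (x=6, y=4), (x=3, y=5), (x=7, y=5), (x=4, y=6), (x=6, y=6), (x=5, y=7)
  Distance 3: (x=5, y=2), (x=4, y=3), (x=6, y=3), (x=3, y=4), (x=7, y=4), (x=2, y=5), (x=8, y=5), (x=3, y=6), (x=7, y=6), (x=4, y=7), (x=6, y=7)
  Distance 4: (x=5, y=1), (x=4, y=2), (x=6, y=2), (x=3, y=3), (x=7, y=3), (x=2, y=4), (x=8, y=4), (x=1, y=5), (x=9, y=5), (x=2, y=6), (x=3, y=7), (x=4, y=8), (x=6, y=8)
  Distance 5: (x=5, y=0), (x=4, y=1), (x=6, y=1), (x=7, y=2), (x=2, y=3), (x=8, y=3), (x=1, y=4), (x=9, y=4), (x=0, y=5), (x=10, y=5), (x=1, y=6), (x=9, y=6), (x=2, y=7), (x=3, y=8), (x=7, y=8), (x=4, y=9), (x=6, y=9)
  Distance 6: (x=4, y=0), (x=6, y=0), (x=3, y=1), (x=7, y=1), (x=2, y=2), (x=8, y=2), (x=1, y=3), (x=0, y=4), (x=10, y=4), (x=0, y=6), (x=10, y=6), (x=1, y=7), (x=9, y=7), (x=2, y=8), (x=8, y=8), (x=3, y=9), (x=5, y=9), (x=7, y=9), (x=4, y=10), (x=6, y=10)
  Distance 7: (x=3, y=0), (x=7, y=0), (x=2, y=1), (x=8, y=1), (x=1, y=2), (x=9, y=2), (x=0, y=3), (x=10, y=3), (x=0, y=7), (x=8, y=7), (x=10, y=7), (x=9, y=8), (x=2, y=9), (x=3, y=10), (x=5, y=10), (x=7, y=10), (x=4, y=11), (x=6, y=11)
  Distance 8: (x=2, y=0), (x=8, y=0), (x=1, y=1), (x=9, y=1), (x=0, y=2), (x=10, y=2), (x=0, y=8), (x=10, y=8), (x=9, y=9), (x=2, y=10), (x=8, y=10), (x=3, y=11), (x=5, y=11), (x=7, y=11)
  Distance 9: (x=1, y=0), (x=9, y=0), (x=0, y=1), (x=10, y=1), (x=0, y=9), (x=10, y=9), (x=1, y=10), (x=9, y=10), (x=2, y=11), (x=8, y=11)
  Distance 10: (x=0, y=0), (x=10, y=0), (x=0, y=10), (x=10, y=10), (x=1, y=11), (x=9, y=11)
  Distance 11: (x=0, y=11), (x=10, y=11)
Total reachable: 124 (grid has 124 open cells total)

Answer: Reachable cells: 124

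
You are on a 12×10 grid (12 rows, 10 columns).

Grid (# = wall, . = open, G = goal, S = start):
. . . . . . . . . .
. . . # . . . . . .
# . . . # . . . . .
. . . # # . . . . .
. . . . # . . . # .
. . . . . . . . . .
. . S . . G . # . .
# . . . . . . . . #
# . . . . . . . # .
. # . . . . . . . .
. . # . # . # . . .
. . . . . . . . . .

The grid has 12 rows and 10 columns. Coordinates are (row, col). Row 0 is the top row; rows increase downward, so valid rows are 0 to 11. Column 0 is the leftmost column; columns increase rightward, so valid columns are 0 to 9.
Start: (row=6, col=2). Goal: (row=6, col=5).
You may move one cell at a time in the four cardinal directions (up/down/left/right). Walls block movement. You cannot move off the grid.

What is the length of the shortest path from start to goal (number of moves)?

Answer: Shortest path length: 3

Derivation:
BFS from (row=6, col=2) until reaching (row=6, col=5):
  Distance 0: (row=6, col=2)
  Distance 1: (row=5, col=2), (row=6, col=1), (row=6, col=3), (row=7, col=2)
  Distance 2: (row=4, col=2), (row=5, col=1), (row=5, col=3), (row=6, col=0), (row=6, col=4), (row=7, col=1), (row=7, col=3), (row=8, col=2)
  Distance 3: (row=3, col=2), (row=4, col=1), (row=4, col=3), (row=5, col=0), (row=5, col=4), (row=6, col=5), (row=7, col=4), (row=8, col=1), (row=8, col=3), (row=9, col=2)  <- goal reached here
One shortest path (3 moves): (row=6, col=2) -> (row=6, col=3) -> (row=6, col=4) -> (row=6, col=5)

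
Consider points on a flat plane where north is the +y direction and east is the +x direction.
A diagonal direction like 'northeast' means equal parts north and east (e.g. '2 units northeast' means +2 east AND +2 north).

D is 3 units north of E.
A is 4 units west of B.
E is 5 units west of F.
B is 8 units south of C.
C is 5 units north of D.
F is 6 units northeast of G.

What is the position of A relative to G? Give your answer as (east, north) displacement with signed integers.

Answer: A is at (east=-3, north=6) relative to G.

Derivation:
Place G at the origin (east=0, north=0).
  F is 6 units northeast of G: delta (east=+6, north=+6); F at (east=6, north=6).
  E is 5 units west of F: delta (east=-5, north=+0); E at (east=1, north=6).
  D is 3 units north of E: delta (east=+0, north=+3); D at (east=1, north=9).
  C is 5 units north of D: delta (east=+0, north=+5); C at (east=1, north=14).
  B is 8 units south of C: delta (east=+0, north=-8); B at (east=1, north=6).
  A is 4 units west of B: delta (east=-4, north=+0); A at (east=-3, north=6).
Therefore A relative to G: (east=-3, north=6).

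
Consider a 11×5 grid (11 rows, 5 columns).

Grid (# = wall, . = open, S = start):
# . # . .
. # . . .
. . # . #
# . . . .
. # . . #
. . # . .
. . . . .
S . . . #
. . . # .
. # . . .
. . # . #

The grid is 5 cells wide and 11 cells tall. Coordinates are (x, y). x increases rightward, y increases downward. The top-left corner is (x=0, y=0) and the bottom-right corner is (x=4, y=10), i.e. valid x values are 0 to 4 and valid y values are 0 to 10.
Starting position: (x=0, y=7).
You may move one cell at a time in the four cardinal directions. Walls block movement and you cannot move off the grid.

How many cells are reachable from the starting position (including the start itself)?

Answer: Reachable cells: 40

Derivation:
BFS flood-fill from (x=0, y=7):
  Distance 0: (x=0, y=7)
  Distance 1: (x=0, y=6), (x=1, y=7), (x=0, y=8)
  Distance 2: (x=0, y=5), (x=1, y=6), (x=2, y=7), (x=1, y=8), (x=0, y=9)
  Distance 3: (x=0, y=4), (x=1, y=5), (x=2, y=6), (x=3, y=7), (x=2, y=8), (x=0, y=10)
  Distance 4: (x=3, y=6), (x=2, y=9), (x=1, y=10)
  Distance 5: (x=3, y=5), (x=4, y=6), (x=3, y=9)
  Distance 6: (x=3, y=4), (x=4, y=5), (x=4, y=9), (x=3, y=10)
  Distance 7: (x=3, y=3), (x=2, y=4), (x=4, y=8)
  Distance 8: (x=3, y=2), (x=2, y=3), (x=4, y=3)
  Distance 9: (x=3, y=1), (x=1, y=3)
  Distance 10: (x=3, y=0), (x=2, y=1), (x=4, y=1), (x=1, y=2)
  Distance 11: (x=4, y=0), (x=0, y=2)
  Distance 12: (x=0, y=1)
Total reachable: 40 (grid has 41 open cells total)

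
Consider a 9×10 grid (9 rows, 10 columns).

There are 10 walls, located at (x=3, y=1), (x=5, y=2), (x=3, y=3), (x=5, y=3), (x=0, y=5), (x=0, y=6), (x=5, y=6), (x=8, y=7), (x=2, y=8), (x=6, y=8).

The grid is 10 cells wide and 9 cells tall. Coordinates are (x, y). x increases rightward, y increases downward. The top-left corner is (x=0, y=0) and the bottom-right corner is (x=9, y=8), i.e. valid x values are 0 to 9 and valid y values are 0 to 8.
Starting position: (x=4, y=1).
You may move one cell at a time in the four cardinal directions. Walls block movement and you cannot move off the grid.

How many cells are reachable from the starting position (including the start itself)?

Answer: Reachable cells: 80

Derivation:
BFS flood-fill from (x=4, y=1):
  Distance 0: (x=4, y=1)
  Distance 1: (x=4, y=0), (x=5, y=1), (x=4, y=2)
  Distance 2: (x=3, y=0), (x=5, y=0), (x=6, y=1), (x=3, y=2), (x=4, y=3)
  Distance 3: (x=2, y=0), (x=6, y=0), (x=7, y=1), (x=2, y=2), (x=6, y=2), (x=4, y=4)
  Distance 4: (x=1, y=0), (x=7, y=0), (x=2, y=1), (x=8, y=1), (x=1, y=2), (x=7, y=2), (x=2, y=3), (x=6, y=3), (x=3, y=4), (x=5, y=4), (x=4, y=5)
  Distance 5: (x=0, y=0), (x=8, y=0), (x=1, y=1), (x=9, y=1), (x=0, y=2), (x=8, y=2), (x=1, y=3), (x=7, y=3), (x=2, y=4), (x=6, y=4), (x=3, y=5), (x=5, y=5), (x=4, y=6)
  Distance 6: (x=9, y=0), (x=0, y=1), (x=9, y=2), (x=0, y=3), (x=8, y=3), (x=1, y=4), (x=7, y=4), (x=2, y=5), (x=6, y=5), (x=3, y=6), (x=4, y=7)
  Distance 7: (x=9, y=3), (x=0, y=4), (x=8, y=4), (x=1, y=5), (x=7, y=5), (x=2, y=6), (x=6, y=6), (x=3, y=7), (x=5, y=7), (x=4, y=8)
  Distance 8: (x=9, y=4), (x=8, y=5), (x=1, y=6), (x=7, y=6), (x=2, y=7), (x=6, y=7), (x=3, y=8), (x=5, y=8)
  Distance 9: (x=9, y=5), (x=8, y=6), (x=1, y=7), (x=7, y=7)
  Distance 10: (x=9, y=6), (x=0, y=7), (x=1, y=8), (x=7, y=8)
  Distance 11: (x=9, y=7), (x=0, y=8), (x=8, y=8)
  Distance 12: (x=9, y=8)
Total reachable: 80 (grid has 80 open cells total)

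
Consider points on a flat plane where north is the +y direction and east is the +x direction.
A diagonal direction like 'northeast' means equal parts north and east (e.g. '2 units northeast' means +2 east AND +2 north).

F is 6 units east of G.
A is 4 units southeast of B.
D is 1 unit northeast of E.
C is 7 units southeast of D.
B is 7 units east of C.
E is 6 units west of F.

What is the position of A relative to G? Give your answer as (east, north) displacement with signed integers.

Answer: A is at (east=19, north=-10) relative to G.

Derivation:
Place G at the origin (east=0, north=0).
  F is 6 units east of G: delta (east=+6, north=+0); F at (east=6, north=0).
  E is 6 units west of F: delta (east=-6, north=+0); E at (east=0, north=0).
  D is 1 unit northeast of E: delta (east=+1, north=+1); D at (east=1, north=1).
  C is 7 units southeast of D: delta (east=+7, north=-7); C at (east=8, north=-6).
  B is 7 units east of C: delta (east=+7, north=+0); B at (east=15, north=-6).
  A is 4 units southeast of B: delta (east=+4, north=-4); A at (east=19, north=-10).
Therefore A relative to G: (east=19, north=-10).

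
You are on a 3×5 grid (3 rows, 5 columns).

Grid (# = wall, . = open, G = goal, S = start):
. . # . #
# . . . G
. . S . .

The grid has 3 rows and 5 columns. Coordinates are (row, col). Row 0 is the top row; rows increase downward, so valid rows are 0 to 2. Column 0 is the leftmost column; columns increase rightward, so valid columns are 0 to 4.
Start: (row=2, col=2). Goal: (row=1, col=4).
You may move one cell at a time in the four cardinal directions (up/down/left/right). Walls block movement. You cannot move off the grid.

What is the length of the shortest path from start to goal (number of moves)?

BFS from (row=2, col=2) until reaching (row=1, col=4):
  Distance 0: (row=2, col=2)
  Distance 1: (row=1, col=2), (row=2, col=1), (row=2, col=3)
  Distance 2: (row=1, col=1), (row=1, col=3), (row=2, col=0), (row=2, col=4)
  Distance 3: (row=0, col=1), (row=0, col=3), (row=1, col=4)  <- goal reached here
One shortest path (3 moves): (row=2, col=2) -> (row=2, col=3) -> (row=2, col=4) -> (row=1, col=4)

Answer: Shortest path length: 3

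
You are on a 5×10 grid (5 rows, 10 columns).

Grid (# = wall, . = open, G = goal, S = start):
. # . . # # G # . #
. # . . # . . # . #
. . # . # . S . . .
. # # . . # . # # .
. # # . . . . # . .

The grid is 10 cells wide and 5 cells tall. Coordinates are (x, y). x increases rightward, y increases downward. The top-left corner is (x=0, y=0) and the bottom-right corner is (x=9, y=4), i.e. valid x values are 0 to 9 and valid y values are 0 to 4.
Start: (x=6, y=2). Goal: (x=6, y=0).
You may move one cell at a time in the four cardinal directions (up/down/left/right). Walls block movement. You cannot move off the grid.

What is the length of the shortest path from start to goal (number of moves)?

BFS from (x=6, y=2) until reaching (x=6, y=0):
  Distance 0: (x=6, y=2)
  Distance 1: (x=6, y=1), (x=5, y=2), (x=7, y=2), (x=6, y=3)
  Distance 2: (x=6, y=0), (x=5, y=1), (x=8, y=2), (x=6, y=4)  <- goal reached here
One shortest path (2 moves): (x=6, y=2) -> (x=6, y=1) -> (x=6, y=0)

Answer: Shortest path length: 2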